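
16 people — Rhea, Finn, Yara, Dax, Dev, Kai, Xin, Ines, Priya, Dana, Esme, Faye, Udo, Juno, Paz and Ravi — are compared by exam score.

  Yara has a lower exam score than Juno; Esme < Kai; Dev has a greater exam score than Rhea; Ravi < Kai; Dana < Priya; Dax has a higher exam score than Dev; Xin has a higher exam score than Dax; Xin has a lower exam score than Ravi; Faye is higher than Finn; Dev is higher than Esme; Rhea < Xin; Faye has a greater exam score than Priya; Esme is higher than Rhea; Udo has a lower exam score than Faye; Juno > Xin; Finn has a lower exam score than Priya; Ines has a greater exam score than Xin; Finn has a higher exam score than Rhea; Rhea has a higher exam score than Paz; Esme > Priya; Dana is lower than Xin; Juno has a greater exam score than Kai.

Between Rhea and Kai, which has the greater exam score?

The relevant relations are Rhea < Finn; Finn < Priya; Priya < Esme; Esme < Dev; Dev < Dax; Dax < Xin; Xin < Ravi; Ravi < Kai.
Together: Rhea < Finn < Priya < Esme < Dev < Dax < Xin < Ravi < Kai.
So Rhea < Kai; Kai is the higher of the two.

Kai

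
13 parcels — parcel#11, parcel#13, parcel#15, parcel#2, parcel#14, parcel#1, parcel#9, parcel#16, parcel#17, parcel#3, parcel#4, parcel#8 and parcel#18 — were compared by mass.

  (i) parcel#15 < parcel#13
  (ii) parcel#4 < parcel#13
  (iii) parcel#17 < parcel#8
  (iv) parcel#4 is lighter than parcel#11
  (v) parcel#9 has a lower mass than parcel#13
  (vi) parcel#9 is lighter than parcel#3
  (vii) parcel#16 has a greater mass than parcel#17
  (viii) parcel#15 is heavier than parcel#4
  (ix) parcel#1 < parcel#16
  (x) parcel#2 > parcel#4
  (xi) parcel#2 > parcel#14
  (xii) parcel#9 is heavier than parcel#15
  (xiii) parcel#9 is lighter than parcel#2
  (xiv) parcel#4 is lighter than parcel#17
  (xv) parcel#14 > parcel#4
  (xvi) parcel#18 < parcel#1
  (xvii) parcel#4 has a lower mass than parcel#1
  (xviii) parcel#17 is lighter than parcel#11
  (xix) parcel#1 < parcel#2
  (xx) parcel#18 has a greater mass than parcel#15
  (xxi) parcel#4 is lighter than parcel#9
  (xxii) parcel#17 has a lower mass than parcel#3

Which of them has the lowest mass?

parcel#4

parcel#15 is not least since parcel#4 < parcel#15; parcel#18 is not least since parcel#15 < parcel#18; parcel#17 is not least since parcel#4 < parcel#17; parcel#14 is not least since parcel#4 < parcel#14; parcel#9 is not least since parcel#4 < parcel#9; parcel#11 is not least since parcel#17 < parcel#11; parcel#13 is not least since parcel#9 < parcel#13; parcel#8 is not least since parcel#17 < parcel#8; parcel#1 is not least since parcel#4 < parcel#1; parcel#16 is not least since parcel#17 < parcel#16; parcel#2 is not least since parcel#1 < parcel#2; parcel#3 is not least since parcel#17 < parcel#3.
Only parcel#4 has nothing below it, so parcel#4 is the lowest mass.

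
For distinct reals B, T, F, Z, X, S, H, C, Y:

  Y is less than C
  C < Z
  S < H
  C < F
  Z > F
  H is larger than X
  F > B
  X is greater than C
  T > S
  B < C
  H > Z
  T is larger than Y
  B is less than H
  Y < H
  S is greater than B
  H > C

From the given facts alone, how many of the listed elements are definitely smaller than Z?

4

Directly below Z: C, F.
One step further: B, Y (4 so far).
Nothing else is reachable below Z; 4 in all.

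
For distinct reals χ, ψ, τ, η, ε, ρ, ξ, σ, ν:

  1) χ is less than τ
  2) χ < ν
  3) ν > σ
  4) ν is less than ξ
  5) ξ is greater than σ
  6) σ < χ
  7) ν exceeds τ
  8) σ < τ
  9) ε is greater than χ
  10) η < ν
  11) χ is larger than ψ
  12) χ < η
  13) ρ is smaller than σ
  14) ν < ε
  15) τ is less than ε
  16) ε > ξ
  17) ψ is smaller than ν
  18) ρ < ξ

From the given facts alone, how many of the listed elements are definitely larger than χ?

5

From χ the given relations immediately reach η, τ, ν, ε.
From those, ξ — 5 in total.
No other element is forced above χ by the given relations, so the count is 5.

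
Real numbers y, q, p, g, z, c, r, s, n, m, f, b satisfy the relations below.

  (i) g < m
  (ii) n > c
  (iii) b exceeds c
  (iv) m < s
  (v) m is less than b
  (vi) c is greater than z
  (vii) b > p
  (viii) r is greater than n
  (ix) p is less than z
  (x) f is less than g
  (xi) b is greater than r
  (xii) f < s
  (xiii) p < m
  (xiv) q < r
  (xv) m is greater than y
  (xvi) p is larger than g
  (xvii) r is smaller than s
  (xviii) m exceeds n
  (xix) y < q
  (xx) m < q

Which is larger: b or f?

b

Following the relations from f: f < g < p < z < c < n < m < q < r < b.
So f < b; b is the larger of the two.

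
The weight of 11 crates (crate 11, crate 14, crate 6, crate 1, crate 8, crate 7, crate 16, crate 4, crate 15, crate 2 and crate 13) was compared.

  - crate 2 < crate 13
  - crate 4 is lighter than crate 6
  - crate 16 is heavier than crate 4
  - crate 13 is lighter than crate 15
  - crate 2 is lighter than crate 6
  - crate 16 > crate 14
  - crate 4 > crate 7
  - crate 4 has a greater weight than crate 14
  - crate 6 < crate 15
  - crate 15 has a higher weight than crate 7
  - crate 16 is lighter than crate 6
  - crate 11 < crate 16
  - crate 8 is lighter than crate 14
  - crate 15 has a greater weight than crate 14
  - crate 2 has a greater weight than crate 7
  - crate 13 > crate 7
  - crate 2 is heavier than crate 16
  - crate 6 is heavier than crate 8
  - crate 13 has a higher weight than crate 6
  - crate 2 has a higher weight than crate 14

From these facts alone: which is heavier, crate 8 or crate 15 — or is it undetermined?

crate 15

crate 8 < crate 14 < crate 16 < crate 2 < crate 6 < crate 15, by transitivity through crate 14, crate 16, crate 2, crate 6.
So crate 15 is heavier.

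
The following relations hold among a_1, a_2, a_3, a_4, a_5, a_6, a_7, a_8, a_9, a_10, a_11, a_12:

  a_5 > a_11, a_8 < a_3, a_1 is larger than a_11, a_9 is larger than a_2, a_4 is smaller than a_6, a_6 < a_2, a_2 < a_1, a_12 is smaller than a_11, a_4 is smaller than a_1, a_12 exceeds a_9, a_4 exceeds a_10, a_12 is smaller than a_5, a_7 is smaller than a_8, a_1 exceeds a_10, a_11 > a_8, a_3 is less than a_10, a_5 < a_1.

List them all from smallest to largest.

a_7 < a_8 < a_3 < a_10 < a_4 < a_6 < a_2 < a_9 < a_12 < a_11 < a_5 < a_1

The consecutive links are each given: a_7 < a_8; a_8 < a_3; a_3 < a_10; a_10 < a_4; a_4 < a_6; a_6 < a_2; a_2 < a_9; a_9 < a_12; a_12 < a_11; a_11 < a_5; a_5 < a_1.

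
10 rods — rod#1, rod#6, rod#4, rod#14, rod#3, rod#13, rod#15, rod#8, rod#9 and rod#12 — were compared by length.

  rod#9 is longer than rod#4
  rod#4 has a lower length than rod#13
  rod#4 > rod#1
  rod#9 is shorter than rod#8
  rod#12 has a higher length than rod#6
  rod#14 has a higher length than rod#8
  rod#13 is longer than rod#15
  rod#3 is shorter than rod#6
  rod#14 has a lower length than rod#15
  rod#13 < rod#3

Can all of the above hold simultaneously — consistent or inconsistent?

Every relation is compatible with rod#1 < rod#4 < rod#9 < rod#8 < rod#14 < rod#15 < rod#13 < rod#3 < rod#6 < rod#12; the set is consistent.

consistent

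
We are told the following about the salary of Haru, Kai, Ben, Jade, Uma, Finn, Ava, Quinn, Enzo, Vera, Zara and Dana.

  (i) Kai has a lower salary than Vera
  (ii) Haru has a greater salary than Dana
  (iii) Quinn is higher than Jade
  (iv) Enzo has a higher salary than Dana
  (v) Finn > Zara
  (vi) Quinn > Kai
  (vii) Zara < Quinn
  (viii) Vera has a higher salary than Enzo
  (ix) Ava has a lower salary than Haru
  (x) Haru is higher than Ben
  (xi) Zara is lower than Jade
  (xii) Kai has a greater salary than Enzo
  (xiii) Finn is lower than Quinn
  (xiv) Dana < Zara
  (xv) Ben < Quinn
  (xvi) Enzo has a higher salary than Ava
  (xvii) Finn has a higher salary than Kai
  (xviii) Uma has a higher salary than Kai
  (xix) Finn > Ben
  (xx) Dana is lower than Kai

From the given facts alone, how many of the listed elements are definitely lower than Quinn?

The elements the relations force below Quinn are Ava, Dana, Enzo, Ben, Kai, Zara, Jade, Finn — no chain reaches any other.
That is 8.

8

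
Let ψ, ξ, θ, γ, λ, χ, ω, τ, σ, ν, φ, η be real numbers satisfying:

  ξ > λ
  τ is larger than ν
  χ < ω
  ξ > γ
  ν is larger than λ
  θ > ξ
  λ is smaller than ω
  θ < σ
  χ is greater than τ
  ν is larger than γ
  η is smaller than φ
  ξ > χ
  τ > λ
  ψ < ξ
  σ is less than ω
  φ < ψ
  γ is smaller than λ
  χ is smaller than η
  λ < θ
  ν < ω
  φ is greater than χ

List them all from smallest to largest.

The consecutive links are each given: γ < λ; λ < ν; ν < τ; τ < χ; χ < η; η < φ; φ < ψ; ψ < ξ; ξ < θ; θ < σ; σ < ω.

γ < λ < ν < τ < χ < η < φ < ψ < ξ < θ < σ < ω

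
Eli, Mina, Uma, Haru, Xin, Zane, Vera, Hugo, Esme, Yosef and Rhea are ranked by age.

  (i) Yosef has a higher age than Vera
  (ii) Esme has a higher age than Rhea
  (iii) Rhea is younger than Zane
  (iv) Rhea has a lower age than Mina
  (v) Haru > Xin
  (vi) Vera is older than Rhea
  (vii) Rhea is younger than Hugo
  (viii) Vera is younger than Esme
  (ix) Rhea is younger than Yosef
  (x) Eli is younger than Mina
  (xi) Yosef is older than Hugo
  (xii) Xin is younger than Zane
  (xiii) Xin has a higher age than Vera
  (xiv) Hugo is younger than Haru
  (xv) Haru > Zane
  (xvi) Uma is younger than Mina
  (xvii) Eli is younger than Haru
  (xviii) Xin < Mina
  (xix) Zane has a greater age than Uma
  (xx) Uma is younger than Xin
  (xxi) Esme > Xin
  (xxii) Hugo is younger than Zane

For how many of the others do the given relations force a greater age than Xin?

From Xin the given relations immediately reach Zane, Haru, Esme, Mina.
Nothing else is reachable above Xin; 4 in all.

4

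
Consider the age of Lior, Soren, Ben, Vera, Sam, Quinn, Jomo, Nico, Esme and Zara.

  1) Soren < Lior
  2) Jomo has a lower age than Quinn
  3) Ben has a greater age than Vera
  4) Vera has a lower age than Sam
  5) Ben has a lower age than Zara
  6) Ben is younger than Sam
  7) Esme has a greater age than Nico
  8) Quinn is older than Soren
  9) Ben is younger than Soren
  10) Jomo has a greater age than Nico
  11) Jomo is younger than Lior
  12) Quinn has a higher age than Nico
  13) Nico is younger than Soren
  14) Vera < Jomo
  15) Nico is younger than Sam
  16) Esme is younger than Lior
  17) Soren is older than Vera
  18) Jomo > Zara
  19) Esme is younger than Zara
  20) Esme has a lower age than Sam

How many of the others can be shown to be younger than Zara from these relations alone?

The elements the relations force below Zara are Nico, Vera, Ben, Esme — no chain reaches any other.
That is 4.

4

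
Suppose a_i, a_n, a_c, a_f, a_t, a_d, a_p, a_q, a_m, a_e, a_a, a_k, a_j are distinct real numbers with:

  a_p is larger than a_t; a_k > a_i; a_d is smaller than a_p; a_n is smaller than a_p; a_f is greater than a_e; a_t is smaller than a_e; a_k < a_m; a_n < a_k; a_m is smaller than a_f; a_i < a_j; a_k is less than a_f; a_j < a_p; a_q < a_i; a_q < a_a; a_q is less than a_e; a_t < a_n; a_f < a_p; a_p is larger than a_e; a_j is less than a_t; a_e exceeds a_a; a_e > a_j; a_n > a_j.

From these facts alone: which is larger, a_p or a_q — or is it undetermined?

a_p

Chaining the given relations: a_q < a_i < a_j < a_t < a_n < a_k < a_f < a_p.
So a_p is larger.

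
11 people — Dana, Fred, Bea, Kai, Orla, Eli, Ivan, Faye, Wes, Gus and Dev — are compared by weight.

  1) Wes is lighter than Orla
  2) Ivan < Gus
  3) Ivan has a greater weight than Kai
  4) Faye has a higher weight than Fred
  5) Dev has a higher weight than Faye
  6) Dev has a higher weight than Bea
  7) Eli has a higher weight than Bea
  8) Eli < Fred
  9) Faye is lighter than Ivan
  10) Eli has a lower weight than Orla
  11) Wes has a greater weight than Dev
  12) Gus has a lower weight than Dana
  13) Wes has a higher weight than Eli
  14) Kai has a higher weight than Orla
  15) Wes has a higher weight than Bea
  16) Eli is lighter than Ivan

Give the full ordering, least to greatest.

The consecutive links are each given: Bea < Eli; Eli < Fred; Fred < Faye; Faye < Dev; Dev < Wes; Wes < Orla; Orla < Kai; Kai < Ivan; Ivan < Gus; Gus < Dana.

Bea < Eli < Fred < Faye < Dev < Wes < Orla < Kai < Ivan < Gus < Dana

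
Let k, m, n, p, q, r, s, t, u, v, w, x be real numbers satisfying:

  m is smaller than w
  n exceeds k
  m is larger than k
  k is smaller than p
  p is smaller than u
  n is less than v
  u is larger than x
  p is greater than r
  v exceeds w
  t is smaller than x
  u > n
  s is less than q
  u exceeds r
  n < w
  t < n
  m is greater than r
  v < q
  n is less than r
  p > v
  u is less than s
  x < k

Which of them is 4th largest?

Chaining the given pairs: t < x < k < n < r < m < w < v < p < u < s < q.
Counting 4 from the largest end gives p.

p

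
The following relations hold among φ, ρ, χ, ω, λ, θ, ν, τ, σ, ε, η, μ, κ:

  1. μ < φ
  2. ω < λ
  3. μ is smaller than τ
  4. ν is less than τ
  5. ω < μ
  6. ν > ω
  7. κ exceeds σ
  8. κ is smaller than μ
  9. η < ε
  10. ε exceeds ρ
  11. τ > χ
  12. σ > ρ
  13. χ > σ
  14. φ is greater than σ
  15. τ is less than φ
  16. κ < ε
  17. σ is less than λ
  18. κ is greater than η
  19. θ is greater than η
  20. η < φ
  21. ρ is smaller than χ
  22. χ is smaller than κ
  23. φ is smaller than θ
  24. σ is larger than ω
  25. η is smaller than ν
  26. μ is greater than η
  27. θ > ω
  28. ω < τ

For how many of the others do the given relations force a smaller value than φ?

9

From φ the given relations immediately reach η, σ, μ, τ.
From those, ρ, ω, χ, κ, ν — 9 in total.
No other element is forced below φ by the given relations, so the count is 9.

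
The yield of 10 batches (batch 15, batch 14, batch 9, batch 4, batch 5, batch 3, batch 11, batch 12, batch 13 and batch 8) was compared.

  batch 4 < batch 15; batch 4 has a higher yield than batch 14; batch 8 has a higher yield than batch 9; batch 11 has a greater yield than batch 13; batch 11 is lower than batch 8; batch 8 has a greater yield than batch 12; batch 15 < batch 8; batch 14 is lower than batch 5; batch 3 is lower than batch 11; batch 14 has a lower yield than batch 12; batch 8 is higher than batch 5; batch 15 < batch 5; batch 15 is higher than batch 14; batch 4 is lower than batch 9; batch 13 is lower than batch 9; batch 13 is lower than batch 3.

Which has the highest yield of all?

Chaining downward from batch 8: directly below it, batch 12, batch 15, batch 5, batch 9, batch 11; then batch 14, batch 13, batch 4, batch 3.
That covers every other element, and nothing is given above batch 8, so batch 8 is the highest yield.

batch 8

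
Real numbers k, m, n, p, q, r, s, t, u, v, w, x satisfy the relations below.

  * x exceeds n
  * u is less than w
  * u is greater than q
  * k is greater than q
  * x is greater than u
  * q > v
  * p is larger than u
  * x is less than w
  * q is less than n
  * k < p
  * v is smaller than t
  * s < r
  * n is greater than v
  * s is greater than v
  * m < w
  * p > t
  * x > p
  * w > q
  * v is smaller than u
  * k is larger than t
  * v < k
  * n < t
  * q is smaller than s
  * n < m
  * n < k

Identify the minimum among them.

v

q is not least since v < q; n is not least since v < n; u is not least since q < u; s is not least since v < s; r is not least since s < r; t is not least since v < t; k is not least since v < k; p is not least since t < p; x is not least since p < x; m is not least since n < m; w is not least since x < w.
Only v has nothing below it, so v is the minimum.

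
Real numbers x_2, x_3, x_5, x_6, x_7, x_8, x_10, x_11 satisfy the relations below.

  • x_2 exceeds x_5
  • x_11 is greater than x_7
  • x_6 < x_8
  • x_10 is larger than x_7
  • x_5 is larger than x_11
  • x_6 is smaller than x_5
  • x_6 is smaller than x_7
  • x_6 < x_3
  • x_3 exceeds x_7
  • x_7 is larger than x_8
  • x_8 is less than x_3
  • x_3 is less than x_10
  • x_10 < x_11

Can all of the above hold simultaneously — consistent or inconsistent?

consistent

Every relation is compatible with x_6 < x_8 < x_7 < x_3 < x_10 < x_11 < x_5 < x_2; the set is consistent.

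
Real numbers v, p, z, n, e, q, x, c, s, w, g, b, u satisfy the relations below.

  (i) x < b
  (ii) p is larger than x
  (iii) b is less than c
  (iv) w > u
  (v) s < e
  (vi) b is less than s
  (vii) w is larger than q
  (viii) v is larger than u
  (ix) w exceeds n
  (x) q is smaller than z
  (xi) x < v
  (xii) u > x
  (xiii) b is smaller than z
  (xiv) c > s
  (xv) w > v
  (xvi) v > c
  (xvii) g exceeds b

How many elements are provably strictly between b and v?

2

The relations place b below v. An element lies strictly between them when it is forced above b and also forced below v.
Above b: {s, g, e, c, z, w}. Below v: {x, s, u, c}.
Intersection: {s, c} — 2.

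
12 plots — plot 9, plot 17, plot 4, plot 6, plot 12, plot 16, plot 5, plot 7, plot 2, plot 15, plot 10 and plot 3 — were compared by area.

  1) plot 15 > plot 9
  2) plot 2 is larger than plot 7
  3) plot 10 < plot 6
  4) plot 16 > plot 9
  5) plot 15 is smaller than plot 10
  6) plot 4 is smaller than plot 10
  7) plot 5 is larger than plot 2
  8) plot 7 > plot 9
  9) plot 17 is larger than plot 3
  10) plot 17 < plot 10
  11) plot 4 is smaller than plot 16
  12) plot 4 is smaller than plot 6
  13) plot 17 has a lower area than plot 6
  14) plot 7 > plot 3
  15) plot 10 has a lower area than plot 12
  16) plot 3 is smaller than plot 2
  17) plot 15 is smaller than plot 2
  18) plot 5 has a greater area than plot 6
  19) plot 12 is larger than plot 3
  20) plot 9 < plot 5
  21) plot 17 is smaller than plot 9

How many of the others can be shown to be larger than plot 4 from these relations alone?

5

Directly above plot 4: plot 10, plot 16, plot 6.
One step further: plot 12, plot 5 (5 so far).
No other element is forced above plot 4 by the given relations, so the count is 5.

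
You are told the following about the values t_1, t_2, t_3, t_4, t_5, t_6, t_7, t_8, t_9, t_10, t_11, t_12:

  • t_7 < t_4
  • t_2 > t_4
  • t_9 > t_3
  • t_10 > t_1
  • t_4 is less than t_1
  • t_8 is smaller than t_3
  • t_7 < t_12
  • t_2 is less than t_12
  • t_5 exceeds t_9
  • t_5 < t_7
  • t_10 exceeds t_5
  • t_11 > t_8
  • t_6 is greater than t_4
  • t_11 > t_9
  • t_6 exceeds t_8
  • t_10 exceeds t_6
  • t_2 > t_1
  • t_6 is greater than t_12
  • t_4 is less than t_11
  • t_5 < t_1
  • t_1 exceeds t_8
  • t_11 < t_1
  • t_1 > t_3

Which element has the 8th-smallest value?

The consecutive relations fix a unique order: t_8 < t_3 < t_9 < t_5 < t_7 < t_4 < t_11 < t_1 < t_2 < t_12 < t_6 < t_10.
Counting 8 from the smallest end gives t_1.

t_1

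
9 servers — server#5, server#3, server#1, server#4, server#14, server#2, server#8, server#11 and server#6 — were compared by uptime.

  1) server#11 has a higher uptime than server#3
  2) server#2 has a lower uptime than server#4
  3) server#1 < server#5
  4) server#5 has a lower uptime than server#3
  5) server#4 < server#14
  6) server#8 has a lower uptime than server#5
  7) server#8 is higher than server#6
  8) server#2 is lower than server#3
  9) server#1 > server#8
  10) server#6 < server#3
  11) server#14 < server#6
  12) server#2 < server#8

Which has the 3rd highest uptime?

Piecing the relations together gives one ordering: server#2 < server#4 < server#14 < server#6 < server#8 < server#1 < server#5 < server#3 < server#11.
Counting 3 from the largest end gives server#5.

server#5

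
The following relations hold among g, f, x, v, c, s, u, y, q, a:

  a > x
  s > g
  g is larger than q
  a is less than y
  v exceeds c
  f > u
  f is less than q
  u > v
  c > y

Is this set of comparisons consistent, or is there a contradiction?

Every relation is compatible with x < a < y < c < v < u < f < q < g < s; the set is consistent.

consistent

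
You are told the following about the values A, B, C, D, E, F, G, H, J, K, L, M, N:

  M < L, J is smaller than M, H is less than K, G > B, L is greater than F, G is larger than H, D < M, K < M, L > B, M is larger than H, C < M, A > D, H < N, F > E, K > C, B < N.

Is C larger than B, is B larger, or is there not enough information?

Following every chain through C: above C we get K, M, L.
B is not reached, and no chain runs the other way from B to C.
So the given relations leave the order of C and B undetermined.

undetermined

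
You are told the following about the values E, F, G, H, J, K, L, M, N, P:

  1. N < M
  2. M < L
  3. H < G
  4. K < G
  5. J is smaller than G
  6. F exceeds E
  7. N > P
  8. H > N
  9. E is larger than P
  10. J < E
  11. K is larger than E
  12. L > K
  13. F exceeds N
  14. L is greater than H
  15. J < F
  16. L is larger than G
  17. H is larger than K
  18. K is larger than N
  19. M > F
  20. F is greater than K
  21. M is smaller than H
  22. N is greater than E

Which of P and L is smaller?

P

The relevant relations are P < E; E < K; K < F; F < M; M < H; H < G; G < L.
Chaining these gives P < E < K < F < M < H < G < L.
So P < L; P is the smaller of the two.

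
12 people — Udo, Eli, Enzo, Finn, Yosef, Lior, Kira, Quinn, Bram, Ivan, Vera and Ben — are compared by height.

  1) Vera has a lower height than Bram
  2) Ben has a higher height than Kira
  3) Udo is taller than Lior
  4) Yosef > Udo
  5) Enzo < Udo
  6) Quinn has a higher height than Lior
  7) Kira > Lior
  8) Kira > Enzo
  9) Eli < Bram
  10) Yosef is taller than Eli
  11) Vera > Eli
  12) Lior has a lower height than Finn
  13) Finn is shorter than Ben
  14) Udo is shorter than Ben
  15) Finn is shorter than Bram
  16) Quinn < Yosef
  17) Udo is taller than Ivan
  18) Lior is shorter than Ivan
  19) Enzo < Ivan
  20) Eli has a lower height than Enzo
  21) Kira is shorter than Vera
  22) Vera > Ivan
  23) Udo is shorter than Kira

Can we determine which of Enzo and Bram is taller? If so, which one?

Enzo < Ivan < Udo < Kira < Vera < Bram, by transitivity through Ivan, Udo, Kira, Vera.
So Bram is taller.

Bram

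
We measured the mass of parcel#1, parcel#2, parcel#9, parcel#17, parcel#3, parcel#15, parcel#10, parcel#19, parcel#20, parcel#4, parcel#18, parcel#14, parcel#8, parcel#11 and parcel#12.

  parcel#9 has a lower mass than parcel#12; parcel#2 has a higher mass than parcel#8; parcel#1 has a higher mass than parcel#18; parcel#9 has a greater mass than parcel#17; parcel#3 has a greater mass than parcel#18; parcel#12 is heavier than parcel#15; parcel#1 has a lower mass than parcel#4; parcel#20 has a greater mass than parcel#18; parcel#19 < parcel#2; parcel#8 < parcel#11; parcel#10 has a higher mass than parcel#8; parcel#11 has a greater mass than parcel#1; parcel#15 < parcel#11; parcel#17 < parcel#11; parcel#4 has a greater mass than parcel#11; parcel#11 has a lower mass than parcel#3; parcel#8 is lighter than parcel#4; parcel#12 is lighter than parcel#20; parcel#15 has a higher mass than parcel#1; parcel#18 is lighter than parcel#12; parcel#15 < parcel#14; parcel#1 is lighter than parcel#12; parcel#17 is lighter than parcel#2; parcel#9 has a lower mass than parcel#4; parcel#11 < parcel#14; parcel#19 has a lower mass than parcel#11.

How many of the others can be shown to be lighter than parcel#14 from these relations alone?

Directly below parcel#14: parcel#15, parcel#11.
One step further: parcel#17, parcel#1, parcel#8, parcel#19 (6 so far).
One step further: parcel#18 (7 so far).
Nothing else is reachable below parcel#14; 7 in all.

7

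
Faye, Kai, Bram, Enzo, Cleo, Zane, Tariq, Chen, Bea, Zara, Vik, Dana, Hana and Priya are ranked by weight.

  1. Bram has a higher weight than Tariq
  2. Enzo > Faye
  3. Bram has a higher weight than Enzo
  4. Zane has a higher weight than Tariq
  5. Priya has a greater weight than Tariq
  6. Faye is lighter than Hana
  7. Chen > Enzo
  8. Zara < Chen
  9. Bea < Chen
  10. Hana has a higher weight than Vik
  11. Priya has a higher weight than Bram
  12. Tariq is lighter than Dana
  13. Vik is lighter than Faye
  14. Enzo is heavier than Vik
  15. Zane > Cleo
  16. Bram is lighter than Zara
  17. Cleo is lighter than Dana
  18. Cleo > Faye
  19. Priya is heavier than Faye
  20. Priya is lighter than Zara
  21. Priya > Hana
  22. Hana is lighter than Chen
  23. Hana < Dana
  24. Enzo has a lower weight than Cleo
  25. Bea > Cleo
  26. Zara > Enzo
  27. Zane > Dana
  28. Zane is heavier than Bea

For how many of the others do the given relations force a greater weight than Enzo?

8

Directly above Enzo: Cleo, Bram, Zara, Chen.
One step further: Bea, Dana, Priya, Zane (8 so far).
Nothing else is reachable above Enzo; 8 in all.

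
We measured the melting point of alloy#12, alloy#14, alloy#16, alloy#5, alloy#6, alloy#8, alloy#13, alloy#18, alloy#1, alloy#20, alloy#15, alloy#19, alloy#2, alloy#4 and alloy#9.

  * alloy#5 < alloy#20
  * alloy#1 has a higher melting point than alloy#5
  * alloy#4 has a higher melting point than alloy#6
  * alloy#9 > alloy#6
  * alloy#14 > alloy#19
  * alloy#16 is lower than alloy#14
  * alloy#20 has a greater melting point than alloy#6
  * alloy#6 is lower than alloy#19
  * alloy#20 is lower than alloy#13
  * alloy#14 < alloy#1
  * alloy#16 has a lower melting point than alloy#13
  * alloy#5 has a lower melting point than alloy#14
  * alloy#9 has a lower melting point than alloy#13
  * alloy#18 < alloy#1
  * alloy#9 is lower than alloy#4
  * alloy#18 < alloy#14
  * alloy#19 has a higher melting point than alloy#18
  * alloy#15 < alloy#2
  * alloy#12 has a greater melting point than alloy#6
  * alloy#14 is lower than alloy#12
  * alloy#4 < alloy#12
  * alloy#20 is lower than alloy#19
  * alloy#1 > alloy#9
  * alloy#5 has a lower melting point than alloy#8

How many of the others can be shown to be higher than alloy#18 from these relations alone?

4

Directly above alloy#18: alloy#19, alloy#14, alloy#1.
One step further: alloy#12 (4 so far).
No other element is forced above alloy#18 by the given relations, so the count is 4.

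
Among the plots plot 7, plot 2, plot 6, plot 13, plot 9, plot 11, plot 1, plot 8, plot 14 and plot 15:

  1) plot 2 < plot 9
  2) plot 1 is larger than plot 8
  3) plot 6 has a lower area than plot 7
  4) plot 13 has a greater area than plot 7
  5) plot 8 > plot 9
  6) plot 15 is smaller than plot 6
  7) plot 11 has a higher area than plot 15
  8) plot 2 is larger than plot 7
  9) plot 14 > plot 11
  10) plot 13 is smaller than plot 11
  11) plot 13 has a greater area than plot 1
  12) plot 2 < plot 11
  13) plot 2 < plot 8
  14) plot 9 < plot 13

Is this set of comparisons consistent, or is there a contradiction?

consistent

Every relation is compatible with plot 15 < plot 6 < plot 7 < plot 2 < plot 9 < plot 8 < plot 1 < plot 13 < plot 11 < plot 14; the set is consistent.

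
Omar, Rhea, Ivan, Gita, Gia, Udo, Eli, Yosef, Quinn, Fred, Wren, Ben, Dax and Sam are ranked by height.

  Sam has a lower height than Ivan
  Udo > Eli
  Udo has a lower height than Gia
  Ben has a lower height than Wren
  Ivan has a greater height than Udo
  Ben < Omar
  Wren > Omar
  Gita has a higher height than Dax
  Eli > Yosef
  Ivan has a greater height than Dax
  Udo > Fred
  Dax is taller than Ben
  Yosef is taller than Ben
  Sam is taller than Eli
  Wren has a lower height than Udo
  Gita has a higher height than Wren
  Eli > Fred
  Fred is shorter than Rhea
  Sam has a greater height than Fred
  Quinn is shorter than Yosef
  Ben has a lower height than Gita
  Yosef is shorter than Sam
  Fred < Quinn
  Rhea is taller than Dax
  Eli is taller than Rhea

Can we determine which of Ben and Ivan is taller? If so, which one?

Ivan

Chaining the given relations: Ben < Dax < Rhea < Eli < Udo < Ivan.
So Ivan is taller.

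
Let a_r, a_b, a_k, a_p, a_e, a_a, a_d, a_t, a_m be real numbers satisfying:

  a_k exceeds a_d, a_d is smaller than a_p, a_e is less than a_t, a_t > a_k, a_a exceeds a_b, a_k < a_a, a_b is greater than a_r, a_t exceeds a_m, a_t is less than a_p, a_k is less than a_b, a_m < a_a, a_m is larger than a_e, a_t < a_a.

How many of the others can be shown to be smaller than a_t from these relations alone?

From a_t the given relations immediately reach a_k, a_e, a_m.
From those, a_d — 4 in total.
Nothing else is reachable below a_t; 4 in all.

4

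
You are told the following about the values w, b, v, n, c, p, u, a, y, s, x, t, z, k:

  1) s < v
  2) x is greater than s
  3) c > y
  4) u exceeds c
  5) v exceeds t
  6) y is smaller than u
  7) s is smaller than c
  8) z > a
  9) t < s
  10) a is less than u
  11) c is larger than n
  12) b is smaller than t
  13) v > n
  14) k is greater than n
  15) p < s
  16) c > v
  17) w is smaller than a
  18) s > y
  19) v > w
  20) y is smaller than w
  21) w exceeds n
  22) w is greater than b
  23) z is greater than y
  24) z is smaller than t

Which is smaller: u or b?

b

Link the given pairs in sequence: b < w; w < a; a < z; z < t; t < s; s < v; v < c; c < u.
Chaining these gives b < w < a < z < t < s < v < c < u.
So b < u; b is the smaller of the two.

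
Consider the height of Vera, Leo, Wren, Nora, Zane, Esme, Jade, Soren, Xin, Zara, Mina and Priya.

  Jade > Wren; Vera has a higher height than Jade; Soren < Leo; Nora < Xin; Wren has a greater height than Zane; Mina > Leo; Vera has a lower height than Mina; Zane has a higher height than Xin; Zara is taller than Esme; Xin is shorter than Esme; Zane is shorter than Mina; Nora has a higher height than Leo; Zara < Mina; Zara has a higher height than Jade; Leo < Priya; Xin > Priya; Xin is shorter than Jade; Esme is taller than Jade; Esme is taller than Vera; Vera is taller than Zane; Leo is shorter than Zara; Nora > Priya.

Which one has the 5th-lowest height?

The consecutive relations fix a unique order: Soren < Leo < Priya < Nora < Xin < Zane < Wren < Jade < Vera < Esme < Zara < Mina.
The 5th smallest is Xin.

Xin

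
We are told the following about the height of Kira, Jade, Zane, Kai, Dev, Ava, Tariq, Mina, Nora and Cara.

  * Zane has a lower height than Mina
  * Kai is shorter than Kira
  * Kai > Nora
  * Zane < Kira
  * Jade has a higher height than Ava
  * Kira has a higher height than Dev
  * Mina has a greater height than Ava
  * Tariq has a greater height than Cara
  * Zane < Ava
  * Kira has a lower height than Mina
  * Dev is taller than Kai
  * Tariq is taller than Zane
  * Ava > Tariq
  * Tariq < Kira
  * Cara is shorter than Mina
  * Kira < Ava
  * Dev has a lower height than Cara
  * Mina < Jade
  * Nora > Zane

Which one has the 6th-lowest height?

Tariq

Piecing the relations together gives one ordering: Zane < Nora < Kai < Dev < Cara < Tariq < Kira < Ava < Mina < Jade.
Counting 6 from the smallest end gives Tariq.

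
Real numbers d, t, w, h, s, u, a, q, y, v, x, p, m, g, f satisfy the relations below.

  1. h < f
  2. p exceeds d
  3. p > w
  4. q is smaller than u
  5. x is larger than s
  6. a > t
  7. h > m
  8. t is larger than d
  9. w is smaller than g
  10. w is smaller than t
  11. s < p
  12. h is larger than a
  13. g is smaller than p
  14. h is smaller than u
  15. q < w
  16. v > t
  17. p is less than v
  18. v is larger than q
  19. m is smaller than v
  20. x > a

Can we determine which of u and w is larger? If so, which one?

u

w < t and t < a give w < a.
With a < h: w < t < a < h.
With h < u: w < t < a < h < u.
So u is larger.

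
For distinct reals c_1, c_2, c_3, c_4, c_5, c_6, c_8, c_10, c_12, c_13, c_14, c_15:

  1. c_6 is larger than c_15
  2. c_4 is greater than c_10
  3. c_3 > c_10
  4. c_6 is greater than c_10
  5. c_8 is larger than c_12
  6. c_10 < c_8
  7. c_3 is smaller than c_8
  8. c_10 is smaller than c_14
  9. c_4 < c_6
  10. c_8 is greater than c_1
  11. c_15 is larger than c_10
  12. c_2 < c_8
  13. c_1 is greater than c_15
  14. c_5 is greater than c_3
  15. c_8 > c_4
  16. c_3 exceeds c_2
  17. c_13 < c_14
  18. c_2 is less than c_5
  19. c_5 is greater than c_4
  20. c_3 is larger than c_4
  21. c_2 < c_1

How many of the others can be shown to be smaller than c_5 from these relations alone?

4

The elements the relations force below c_5 are c_2, c_10, c_4, c_3 — no chain reaches any other.
That is 4.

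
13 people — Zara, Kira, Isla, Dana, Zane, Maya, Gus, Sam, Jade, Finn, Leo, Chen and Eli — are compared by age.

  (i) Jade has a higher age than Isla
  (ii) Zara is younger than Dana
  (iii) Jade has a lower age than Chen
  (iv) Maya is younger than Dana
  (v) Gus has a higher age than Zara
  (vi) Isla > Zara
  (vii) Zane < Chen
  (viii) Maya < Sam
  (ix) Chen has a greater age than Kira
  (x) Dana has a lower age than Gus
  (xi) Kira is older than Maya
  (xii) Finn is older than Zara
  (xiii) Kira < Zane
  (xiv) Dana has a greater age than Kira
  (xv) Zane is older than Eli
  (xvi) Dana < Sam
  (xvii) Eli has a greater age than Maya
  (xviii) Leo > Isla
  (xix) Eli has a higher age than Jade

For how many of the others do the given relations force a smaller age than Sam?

4

The elements the relations force below Sam are Zara, Maya, Kira, Dana — no chain reaches any other.
That is 4.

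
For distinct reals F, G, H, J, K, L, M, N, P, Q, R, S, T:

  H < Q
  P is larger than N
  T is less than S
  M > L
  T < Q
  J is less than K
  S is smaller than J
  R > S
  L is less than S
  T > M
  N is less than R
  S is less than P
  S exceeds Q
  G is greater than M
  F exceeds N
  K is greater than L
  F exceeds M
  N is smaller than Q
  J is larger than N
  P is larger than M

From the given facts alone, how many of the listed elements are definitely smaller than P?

7

From P the given relations immediately reach N, M, S.
From those, L, T, Q — 6 in total.
From those, H — 7 in total.
Nothing else is reachable below P; 7 in all.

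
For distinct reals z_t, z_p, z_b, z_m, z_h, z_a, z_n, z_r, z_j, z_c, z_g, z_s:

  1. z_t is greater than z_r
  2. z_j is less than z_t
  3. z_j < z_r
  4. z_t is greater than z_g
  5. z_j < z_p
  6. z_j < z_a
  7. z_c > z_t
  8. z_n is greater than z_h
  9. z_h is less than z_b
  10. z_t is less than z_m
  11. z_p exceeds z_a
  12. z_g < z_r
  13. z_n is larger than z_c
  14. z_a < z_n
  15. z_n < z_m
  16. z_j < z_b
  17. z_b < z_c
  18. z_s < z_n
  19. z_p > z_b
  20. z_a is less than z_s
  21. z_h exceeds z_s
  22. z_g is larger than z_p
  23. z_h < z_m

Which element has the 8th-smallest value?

z_r

Piecing the relations together gives one ordering: z_j < z_a < z_s < z_h < z_b < z_p < z_g < z_r < z_t < z_c < z_n < z_m.
Counting 8 from the smallest end gives z_r.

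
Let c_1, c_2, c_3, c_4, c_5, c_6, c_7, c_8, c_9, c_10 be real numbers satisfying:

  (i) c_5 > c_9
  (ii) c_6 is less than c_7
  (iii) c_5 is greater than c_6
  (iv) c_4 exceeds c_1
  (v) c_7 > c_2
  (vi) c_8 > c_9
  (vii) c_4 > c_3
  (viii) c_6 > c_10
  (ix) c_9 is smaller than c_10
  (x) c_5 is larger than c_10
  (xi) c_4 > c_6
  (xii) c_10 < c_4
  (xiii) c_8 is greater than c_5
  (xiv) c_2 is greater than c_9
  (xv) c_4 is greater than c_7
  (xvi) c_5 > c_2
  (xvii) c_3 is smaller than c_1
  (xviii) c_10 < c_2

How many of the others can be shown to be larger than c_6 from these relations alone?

The elements the relations force above c_6 are c_5, c_7, c_4, c_8 — no chain reaches any other.
That is 4.

4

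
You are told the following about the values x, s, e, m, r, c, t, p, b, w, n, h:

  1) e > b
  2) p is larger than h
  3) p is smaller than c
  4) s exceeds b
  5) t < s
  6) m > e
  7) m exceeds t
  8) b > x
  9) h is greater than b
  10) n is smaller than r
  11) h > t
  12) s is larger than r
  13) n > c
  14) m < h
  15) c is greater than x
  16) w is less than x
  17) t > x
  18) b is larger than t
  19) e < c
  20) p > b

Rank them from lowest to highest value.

w < x < t < b < e < m < h < p < c < n < r < s

Each adjacent pair is fixed by a given relation: w < x; x < t; t < b; b < e; e < m; m < h; h < p; p < c; c < n; n < r; r < s. Chaining them end to end gives the full order.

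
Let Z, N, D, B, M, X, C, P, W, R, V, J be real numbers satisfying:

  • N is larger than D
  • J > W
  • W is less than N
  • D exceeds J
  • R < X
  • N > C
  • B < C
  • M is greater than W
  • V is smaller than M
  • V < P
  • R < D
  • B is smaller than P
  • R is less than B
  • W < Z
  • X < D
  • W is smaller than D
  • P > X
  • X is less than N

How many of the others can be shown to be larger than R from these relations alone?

6

Directly above R: B, X, D.
One step further: P, C, N (6 so far).
Nothing else is reachable above R; 6 in all.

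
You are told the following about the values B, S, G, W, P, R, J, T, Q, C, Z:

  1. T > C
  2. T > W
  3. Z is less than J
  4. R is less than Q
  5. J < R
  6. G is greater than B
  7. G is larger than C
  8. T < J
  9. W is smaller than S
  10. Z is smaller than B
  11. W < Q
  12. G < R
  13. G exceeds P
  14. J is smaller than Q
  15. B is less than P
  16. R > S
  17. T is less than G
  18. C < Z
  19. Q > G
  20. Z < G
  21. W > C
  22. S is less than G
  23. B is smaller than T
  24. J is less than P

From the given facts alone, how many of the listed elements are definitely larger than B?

6

The elements the relations force above B are T, J, P, G, R, Q — no chain reaches any other.
That is 6.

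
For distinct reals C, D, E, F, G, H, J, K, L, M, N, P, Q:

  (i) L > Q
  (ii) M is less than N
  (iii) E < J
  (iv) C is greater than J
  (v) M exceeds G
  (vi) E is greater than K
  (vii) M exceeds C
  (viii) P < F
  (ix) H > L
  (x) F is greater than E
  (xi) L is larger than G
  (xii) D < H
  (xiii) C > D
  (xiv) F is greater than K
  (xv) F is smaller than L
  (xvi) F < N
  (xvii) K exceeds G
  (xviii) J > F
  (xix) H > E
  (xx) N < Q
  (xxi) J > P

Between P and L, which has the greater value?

Link the given pairs in sequence: P < F; F < J; J < C; C < M; M < N; N < Q; Q < L.
Together: P < F < J < C < M < N < Q < L.
So P < L; L is the larger of the two.

L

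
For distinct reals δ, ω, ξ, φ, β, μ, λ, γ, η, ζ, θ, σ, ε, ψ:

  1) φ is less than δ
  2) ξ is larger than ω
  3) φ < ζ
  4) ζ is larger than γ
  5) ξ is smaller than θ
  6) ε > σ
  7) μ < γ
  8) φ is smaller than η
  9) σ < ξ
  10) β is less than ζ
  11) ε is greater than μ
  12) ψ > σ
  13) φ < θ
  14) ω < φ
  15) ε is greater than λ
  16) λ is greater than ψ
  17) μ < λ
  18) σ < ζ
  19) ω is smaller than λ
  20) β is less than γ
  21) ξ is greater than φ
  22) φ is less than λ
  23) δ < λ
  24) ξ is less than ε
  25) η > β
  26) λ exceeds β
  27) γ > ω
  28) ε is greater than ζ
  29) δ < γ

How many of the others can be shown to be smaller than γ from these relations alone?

5

Directly below γ: μ, β, ω, δ.
One step further: φ (5 so far).
No other element is forced below γ by the given relations, so the count is 5.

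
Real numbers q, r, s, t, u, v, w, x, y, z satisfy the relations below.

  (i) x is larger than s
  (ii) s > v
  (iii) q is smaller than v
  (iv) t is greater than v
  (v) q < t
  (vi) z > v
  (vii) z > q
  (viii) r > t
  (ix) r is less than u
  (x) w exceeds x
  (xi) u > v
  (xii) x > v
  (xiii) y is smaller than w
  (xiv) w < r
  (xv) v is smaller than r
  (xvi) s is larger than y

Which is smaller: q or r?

The relevant relations are q < v; v < s; s < x; x < w; w < r.
Chaining these gives q < v < s < x < w < r.
So q < r; q is the smaller of the two.

q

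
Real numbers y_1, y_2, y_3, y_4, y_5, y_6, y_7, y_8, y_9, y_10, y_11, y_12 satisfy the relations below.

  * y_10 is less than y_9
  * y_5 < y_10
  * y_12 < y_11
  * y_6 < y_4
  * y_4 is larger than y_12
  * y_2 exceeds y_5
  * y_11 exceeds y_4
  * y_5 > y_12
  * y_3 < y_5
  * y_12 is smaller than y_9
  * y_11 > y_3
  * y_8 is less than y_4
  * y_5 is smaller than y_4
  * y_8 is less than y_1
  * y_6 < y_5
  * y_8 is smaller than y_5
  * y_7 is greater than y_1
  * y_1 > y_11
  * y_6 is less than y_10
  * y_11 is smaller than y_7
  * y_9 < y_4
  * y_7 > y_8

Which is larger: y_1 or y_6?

The relevant relations are y_6 < y_10; y_10 < y_9; y_9 < y_4; y_4 < y_11; y_11 < y_1.
Together: y_6 < y_10 < y_9 < y_4 < y_11 < y_1.
So y_6 < y_1; y_1 is the larger of the two.

y_1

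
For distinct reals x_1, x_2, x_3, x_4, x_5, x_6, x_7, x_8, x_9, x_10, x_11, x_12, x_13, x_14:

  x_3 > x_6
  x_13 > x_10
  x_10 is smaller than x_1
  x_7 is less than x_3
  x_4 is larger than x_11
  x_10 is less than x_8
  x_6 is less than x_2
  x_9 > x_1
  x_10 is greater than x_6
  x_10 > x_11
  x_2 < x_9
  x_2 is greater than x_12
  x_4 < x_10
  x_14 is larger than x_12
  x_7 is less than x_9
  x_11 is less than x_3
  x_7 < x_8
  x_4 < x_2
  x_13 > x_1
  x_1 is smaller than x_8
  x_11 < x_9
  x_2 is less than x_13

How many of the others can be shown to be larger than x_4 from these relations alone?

From x_4 the given relations immediately reach x_10, x_2.
From those, x_1, x_9, x_13, x_8 — 6 in total.
Nothing else is reachable above x_4; 6 in all.

6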